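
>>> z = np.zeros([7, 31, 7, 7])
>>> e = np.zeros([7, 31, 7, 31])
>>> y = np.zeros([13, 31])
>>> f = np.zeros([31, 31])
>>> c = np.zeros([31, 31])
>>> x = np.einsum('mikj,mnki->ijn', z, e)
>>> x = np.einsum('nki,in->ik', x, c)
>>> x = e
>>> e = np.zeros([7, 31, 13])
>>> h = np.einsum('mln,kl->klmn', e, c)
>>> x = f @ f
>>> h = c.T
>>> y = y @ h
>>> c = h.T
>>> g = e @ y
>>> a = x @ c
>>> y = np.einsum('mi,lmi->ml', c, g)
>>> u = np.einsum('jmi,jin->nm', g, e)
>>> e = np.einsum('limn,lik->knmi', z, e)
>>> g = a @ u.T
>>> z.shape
(7, 31, 7, 7)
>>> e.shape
(13, 7, 7, 31)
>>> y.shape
(31, 7)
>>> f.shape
(31, 31)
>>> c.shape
(31, 31)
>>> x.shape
(31, 31)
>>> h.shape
(31, 31)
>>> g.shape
(31, 13)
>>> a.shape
(31, 31)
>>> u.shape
(13, 31)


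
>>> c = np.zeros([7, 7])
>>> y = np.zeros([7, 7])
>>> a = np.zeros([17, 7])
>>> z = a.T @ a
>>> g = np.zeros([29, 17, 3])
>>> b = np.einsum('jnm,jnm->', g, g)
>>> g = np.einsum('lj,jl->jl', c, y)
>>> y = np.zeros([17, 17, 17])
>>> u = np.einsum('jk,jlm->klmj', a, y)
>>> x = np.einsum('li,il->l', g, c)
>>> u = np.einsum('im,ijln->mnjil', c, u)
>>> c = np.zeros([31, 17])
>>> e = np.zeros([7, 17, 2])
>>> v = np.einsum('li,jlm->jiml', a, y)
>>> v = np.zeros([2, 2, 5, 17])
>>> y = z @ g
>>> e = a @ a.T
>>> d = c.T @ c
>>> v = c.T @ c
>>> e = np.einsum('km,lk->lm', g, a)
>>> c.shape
(31, 17)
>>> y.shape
(7, 7)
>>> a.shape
(17, 7)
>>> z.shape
(7, 7)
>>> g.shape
(7, 7)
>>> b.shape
()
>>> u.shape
(7, 17, 17, 7, 17)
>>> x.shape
(7,)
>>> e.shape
(17, 7)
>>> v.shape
(17, 17)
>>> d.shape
(17, 17)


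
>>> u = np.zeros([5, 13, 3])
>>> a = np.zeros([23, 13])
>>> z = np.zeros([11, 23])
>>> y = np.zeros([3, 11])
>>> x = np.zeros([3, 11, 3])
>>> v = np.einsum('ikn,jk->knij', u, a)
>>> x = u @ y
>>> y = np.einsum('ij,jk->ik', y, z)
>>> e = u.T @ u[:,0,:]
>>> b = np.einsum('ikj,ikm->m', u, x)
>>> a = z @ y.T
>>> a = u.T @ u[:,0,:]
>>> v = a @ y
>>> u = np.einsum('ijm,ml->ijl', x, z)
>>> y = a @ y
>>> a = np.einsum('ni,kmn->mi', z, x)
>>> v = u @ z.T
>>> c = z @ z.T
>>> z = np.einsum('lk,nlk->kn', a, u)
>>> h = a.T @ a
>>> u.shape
(5, 13, 23)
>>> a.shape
(13, 23)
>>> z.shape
(23, 5)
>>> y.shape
(3, 13, 23)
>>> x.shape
(5, 13, 11)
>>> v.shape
(5, 13, 11)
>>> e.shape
(3, 13, 3)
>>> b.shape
(11,)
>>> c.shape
(11, 11)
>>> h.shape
(23, 23)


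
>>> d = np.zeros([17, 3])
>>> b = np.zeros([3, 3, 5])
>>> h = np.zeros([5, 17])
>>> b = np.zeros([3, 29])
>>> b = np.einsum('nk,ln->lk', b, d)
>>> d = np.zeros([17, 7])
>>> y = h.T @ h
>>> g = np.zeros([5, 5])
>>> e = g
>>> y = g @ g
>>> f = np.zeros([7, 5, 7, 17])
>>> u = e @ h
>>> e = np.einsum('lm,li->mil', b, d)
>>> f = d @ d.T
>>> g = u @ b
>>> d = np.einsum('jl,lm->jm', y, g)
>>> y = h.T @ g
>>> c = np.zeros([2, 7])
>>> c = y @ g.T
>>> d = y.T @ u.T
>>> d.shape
(29, 5)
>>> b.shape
(17, 29)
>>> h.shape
(5, 17)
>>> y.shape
(17, 29)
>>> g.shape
(5, 29)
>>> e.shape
(29, 7, 17)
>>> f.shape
(17, 17)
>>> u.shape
(5, 17)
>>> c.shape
(17, 5)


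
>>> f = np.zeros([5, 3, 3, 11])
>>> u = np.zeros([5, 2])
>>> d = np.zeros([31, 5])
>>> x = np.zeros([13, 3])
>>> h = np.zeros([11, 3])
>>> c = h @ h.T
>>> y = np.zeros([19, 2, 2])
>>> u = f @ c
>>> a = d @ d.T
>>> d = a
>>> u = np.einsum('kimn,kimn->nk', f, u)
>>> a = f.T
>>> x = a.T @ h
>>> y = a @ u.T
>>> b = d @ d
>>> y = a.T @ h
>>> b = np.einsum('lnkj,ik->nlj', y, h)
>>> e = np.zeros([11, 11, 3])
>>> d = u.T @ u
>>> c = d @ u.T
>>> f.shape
(5, 3, 3, 11)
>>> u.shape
(11, 5)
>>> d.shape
(5, 5)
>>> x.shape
(5, 3, 3, 3)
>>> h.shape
(11, 3)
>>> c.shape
(5, 11)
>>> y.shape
(5, 3, 3, 3)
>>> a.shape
(11, 3, 3, 5)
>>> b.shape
(3, 5, 3)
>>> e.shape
(11, 11, 3)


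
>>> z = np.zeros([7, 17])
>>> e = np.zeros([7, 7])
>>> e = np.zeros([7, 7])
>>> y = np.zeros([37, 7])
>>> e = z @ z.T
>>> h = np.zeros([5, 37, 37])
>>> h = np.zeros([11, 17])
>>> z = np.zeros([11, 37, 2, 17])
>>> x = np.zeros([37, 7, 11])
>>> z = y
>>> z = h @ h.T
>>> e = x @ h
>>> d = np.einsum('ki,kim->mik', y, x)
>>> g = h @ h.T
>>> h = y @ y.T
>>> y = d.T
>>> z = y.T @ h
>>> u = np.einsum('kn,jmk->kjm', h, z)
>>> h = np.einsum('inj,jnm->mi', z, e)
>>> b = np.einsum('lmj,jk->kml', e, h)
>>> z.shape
(11, 7, 37)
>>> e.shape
(37, 7, 17)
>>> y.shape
(37, 7, 11)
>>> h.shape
(17, 11)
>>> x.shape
(37, 7, 11)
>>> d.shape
(11, 7, 37)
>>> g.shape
(11, 11)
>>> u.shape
(37, 11, 7)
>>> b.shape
(11, 7, 37)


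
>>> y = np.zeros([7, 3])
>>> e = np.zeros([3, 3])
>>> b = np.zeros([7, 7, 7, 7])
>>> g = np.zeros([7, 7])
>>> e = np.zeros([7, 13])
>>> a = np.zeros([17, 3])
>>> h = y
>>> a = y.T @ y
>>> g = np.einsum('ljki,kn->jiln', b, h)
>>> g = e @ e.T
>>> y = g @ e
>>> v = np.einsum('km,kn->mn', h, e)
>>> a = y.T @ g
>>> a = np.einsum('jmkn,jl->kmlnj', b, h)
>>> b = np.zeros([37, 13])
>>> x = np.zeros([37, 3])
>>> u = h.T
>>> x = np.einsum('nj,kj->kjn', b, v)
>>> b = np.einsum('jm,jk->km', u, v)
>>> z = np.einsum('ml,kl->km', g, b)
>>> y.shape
(7, 13)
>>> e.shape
(7, 13)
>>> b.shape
(13, 7)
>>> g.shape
(7, 7)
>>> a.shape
(7, 7, 3, 7, 7)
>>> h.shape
(7, 3)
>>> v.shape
(3, 13)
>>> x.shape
(3, 13, 37)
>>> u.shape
(3, 7)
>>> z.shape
(13, 7)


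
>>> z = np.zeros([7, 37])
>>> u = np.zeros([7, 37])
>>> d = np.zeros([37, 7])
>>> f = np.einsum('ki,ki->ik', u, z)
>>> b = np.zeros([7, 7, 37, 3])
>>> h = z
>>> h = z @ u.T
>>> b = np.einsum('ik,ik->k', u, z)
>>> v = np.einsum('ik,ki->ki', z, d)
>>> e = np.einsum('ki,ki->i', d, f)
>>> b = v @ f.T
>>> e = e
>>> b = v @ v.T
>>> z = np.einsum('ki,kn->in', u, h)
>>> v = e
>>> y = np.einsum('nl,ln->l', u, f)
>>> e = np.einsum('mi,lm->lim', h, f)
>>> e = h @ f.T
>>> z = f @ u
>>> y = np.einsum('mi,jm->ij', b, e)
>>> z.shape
(37, 37)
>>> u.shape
(7, 37)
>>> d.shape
(37, 7)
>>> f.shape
(37, 7)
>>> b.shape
(37, 37)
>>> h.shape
(7, 7)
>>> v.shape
(7,)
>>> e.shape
(7, 37)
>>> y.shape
(37, 7)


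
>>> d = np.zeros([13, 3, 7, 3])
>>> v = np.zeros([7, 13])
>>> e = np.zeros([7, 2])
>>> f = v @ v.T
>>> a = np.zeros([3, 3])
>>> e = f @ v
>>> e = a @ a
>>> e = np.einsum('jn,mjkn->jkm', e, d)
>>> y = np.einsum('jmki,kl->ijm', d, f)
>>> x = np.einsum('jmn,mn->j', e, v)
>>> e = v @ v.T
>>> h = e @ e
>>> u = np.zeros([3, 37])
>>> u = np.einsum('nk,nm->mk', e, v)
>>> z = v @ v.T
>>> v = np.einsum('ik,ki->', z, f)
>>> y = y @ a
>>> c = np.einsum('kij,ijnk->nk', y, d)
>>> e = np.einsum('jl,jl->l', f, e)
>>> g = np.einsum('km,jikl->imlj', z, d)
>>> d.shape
(13, 3, 7, 3)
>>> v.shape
()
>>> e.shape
(7,)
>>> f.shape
(7, 7)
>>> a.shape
(3, 3)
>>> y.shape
(3, 13, 3)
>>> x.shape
(3,)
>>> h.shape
(7, 7)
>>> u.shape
(13, 7)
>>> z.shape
(7, 7)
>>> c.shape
(7, 3)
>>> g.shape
(3, 7, 3, 13)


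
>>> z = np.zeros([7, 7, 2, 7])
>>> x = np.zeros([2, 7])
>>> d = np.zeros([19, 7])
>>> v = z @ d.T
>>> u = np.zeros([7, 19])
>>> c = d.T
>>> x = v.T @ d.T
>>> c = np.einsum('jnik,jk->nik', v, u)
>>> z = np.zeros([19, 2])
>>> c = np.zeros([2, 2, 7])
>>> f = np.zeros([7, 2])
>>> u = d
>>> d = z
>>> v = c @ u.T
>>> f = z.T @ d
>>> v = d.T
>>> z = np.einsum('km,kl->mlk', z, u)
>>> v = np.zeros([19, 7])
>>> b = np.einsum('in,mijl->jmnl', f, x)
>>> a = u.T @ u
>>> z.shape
(2, 7, 19)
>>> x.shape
(19, 2, 7, 19)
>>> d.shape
(19, 2)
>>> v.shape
(19, 7)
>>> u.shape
(19, 7)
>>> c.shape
(2, 2, 7)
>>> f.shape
(2, 2)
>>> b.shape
(7, 19, 2, 19)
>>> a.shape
(7, 7)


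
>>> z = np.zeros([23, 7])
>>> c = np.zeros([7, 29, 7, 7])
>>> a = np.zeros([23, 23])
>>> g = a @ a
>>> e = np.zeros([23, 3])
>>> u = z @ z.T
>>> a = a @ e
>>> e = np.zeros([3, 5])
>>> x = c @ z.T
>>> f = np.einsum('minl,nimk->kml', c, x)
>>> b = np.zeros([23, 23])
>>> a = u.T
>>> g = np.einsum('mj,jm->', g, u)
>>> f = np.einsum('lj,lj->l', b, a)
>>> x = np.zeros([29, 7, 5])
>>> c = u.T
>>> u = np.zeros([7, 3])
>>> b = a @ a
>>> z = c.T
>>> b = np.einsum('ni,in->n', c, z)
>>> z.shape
(23, 23)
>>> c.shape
(23, 23)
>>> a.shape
(23, 23)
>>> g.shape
()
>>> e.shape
(3, 5)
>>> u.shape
(7, 3)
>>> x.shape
(29, 7, 5)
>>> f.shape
(23,)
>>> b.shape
(23,)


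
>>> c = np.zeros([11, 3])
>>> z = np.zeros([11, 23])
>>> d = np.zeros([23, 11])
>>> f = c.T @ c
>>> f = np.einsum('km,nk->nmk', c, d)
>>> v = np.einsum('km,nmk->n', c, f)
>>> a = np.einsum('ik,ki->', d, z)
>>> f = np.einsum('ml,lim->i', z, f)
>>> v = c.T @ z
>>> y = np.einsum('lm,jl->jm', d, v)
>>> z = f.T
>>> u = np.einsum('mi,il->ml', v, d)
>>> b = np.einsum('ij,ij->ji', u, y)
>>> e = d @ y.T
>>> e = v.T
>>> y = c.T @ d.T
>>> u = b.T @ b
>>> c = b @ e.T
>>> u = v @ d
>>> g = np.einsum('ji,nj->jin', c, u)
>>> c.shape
(11, 23)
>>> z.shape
(3,)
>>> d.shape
(23, 11)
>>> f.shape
(3,)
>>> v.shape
(3, 23)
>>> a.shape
()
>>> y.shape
(3, 23)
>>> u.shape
(3, 11)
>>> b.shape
(11, 3)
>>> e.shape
(23, 3)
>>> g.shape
(11, 23, 3)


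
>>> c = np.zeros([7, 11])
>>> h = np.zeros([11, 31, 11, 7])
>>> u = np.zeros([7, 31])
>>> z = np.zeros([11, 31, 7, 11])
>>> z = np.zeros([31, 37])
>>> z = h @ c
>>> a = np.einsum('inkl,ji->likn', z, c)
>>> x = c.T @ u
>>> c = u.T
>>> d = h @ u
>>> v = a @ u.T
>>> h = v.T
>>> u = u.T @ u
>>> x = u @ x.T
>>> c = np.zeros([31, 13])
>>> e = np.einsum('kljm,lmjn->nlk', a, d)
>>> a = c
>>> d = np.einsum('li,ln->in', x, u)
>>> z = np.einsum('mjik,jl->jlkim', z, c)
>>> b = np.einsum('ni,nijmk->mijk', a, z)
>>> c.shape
(31, 13)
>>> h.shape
(7, 11, 11, 11)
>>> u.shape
(31, 31)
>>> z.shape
(31, 13, 11, 11, 11)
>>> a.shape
(31, 13)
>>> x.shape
(31, 11)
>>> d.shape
(11, 31)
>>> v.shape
(11, 11, 11, 7)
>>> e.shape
(31, 11, 11)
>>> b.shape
(11, 13, 11, 11)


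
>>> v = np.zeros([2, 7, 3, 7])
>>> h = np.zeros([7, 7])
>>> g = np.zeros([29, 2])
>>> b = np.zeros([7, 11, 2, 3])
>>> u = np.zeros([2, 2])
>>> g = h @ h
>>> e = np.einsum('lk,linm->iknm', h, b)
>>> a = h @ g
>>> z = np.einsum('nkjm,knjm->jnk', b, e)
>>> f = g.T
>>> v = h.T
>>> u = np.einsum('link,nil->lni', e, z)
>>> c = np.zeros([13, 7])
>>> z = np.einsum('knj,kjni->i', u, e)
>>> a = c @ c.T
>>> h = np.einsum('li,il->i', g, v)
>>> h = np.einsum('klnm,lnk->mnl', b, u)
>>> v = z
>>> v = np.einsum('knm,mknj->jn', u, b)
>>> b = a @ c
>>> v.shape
(3, 2)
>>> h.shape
(3, 2, 11)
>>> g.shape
(7, 7)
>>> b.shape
(13, 7)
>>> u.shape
(11, 2, 7)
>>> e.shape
(11, 7, 2, 3)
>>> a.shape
(13, 13)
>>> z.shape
(3,)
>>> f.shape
(7, 7)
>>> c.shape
(13, 7)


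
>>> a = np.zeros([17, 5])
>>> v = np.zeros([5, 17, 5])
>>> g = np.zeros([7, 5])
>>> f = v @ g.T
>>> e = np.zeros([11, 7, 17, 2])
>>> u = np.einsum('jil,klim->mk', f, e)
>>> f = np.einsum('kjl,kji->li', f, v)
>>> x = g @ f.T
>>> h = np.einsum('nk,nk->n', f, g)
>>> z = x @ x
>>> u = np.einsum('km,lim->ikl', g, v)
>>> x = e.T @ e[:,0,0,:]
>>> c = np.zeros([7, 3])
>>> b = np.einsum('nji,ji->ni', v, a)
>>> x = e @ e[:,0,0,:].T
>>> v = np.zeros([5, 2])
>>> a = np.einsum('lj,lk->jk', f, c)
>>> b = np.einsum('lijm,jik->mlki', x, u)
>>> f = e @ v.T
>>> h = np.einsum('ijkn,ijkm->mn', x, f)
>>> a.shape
(5, 3)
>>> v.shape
(5, 2)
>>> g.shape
(7, 5)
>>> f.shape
(11, 7, 17, 5)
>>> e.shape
(11, 7, 17, 2)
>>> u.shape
(17, 7, 5)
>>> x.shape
(11, 7, 17, 11)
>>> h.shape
(5, 11)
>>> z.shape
(7, 7)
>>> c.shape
(7, 3)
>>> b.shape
(11, 11, 5, 7)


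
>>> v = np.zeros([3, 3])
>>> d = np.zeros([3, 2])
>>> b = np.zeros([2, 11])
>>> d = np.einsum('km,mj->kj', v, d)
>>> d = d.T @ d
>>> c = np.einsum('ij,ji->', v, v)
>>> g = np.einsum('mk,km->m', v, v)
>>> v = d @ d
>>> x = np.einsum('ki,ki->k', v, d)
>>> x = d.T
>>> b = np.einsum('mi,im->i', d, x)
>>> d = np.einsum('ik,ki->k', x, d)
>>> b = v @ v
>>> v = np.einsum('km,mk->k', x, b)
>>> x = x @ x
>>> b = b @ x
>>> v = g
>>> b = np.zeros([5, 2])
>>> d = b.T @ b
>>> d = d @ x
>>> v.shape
(3,)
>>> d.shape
(2, 2)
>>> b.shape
(5, 2)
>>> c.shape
()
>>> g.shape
(3,)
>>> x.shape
(2, 2)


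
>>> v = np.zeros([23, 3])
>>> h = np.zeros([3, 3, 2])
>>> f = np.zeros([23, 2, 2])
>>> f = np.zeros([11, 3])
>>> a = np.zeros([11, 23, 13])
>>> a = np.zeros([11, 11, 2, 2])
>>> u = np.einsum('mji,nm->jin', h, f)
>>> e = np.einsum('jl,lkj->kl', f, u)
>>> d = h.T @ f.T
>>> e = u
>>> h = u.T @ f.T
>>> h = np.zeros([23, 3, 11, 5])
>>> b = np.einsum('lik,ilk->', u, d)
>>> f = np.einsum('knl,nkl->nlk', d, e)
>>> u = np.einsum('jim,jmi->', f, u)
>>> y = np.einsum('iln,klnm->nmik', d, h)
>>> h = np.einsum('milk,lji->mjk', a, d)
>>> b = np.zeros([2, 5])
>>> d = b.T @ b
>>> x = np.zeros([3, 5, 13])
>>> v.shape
(23, 3)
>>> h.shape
(11, 3, 2)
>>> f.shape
(3, 11, 2)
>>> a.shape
(11, 11, 2, 2)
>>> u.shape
()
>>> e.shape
(3, 2, 11)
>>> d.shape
(5, 5)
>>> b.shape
(2, 5)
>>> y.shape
(11, 5, 2, 23)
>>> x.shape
(3, 5, 13)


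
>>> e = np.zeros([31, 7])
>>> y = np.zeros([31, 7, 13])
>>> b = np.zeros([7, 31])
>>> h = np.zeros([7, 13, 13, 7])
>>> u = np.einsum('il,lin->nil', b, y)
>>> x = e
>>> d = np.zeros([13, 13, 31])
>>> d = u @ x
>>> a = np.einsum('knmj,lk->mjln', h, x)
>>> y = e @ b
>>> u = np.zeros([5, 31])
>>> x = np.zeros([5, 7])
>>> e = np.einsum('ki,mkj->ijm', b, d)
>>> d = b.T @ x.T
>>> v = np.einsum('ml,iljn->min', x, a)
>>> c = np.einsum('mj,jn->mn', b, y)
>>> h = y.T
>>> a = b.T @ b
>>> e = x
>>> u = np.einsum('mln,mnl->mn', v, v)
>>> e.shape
(5, 7)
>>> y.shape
(31, 31)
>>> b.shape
(7, 31)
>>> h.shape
(31, 31)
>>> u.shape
(5, 13)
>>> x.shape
(5, 7)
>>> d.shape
(31, 5)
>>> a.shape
(31, 31)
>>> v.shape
(5, 13, 13)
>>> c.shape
(7, 31)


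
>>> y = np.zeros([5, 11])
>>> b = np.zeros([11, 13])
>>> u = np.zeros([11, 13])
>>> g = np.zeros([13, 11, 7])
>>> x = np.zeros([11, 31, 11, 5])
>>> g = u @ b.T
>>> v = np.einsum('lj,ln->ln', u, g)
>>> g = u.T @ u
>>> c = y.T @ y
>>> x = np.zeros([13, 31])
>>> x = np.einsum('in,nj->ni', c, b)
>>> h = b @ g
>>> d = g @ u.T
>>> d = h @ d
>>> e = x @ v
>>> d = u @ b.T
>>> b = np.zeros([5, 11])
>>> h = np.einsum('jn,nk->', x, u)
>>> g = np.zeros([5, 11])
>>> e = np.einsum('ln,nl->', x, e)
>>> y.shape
(5, 11)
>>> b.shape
(5, 11)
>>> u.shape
(11, 13)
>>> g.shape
(5, 11)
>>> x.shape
(11, 11)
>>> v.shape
(11, 11)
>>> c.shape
(11, 11)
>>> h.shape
()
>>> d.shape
(11, 11)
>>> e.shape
()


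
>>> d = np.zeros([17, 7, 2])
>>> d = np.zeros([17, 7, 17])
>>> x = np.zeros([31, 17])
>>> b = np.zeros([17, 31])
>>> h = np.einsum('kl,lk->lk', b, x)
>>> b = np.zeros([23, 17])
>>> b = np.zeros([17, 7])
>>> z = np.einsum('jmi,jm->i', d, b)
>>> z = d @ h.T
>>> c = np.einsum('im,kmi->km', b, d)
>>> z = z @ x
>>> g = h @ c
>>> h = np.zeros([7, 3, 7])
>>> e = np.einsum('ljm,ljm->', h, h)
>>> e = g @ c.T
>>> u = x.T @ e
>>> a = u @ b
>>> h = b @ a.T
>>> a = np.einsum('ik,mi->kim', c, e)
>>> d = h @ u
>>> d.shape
(17, 17)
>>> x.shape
(31, 17)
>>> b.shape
(17, 7)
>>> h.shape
(17, 17)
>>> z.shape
(17, 7, 17)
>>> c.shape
(17, 7)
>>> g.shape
(31, 7)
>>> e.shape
(31, 17)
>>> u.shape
(17, 17)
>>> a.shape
(7, 17, 31)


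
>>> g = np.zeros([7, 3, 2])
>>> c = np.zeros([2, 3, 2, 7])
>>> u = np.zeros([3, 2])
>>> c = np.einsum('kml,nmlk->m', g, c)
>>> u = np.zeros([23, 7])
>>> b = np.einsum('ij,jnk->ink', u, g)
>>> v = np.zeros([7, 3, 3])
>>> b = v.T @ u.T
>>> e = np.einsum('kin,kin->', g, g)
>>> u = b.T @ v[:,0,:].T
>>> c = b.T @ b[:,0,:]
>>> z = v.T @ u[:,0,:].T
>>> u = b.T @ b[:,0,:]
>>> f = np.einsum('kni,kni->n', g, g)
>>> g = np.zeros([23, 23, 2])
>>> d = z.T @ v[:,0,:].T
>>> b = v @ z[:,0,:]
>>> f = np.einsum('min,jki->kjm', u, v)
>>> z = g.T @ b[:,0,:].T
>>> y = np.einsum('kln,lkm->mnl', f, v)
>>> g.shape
(23, 23, 2)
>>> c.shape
(23, 3, 23)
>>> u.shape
(23, 3, 23)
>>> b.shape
(7, 3, 23)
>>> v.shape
(7, 3, 3)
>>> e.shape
()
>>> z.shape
(2, 23, 7)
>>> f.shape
(3, 7, 23)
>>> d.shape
(23, 3, 7)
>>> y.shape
(3, 23, 7)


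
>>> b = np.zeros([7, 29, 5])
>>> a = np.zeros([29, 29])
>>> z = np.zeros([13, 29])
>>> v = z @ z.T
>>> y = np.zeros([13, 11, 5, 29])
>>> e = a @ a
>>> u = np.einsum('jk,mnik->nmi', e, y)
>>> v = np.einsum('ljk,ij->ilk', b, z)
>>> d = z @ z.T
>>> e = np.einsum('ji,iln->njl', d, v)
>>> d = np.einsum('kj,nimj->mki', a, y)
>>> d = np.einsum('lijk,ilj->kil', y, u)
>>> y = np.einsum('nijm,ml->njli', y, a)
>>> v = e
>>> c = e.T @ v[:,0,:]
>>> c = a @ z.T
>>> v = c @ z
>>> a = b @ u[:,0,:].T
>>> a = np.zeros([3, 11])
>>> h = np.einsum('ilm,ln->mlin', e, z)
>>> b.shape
(7, 29, 5)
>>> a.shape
(3, 11)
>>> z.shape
(13, 29)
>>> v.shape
(29, 29)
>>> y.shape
(13, 5, 29, 11)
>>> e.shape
(5, 13, 7)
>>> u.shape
(11, 13, 5)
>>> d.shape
(29, 11, 13)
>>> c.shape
(29, 13)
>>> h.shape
(7, 13, 5, 29)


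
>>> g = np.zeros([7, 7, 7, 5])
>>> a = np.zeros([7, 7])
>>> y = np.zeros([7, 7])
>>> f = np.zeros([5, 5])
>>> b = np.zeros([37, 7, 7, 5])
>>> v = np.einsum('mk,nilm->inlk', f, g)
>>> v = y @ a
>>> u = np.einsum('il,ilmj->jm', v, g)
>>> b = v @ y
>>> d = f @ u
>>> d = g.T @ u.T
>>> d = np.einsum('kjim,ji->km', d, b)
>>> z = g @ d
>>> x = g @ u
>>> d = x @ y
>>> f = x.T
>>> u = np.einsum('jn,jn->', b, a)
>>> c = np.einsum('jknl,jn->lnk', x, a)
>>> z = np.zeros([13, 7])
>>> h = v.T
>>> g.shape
(7, 7, 7, 5)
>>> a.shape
(7, 7)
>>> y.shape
(7, 7)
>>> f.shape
(7, 7, 7, 7)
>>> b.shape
(7, 7)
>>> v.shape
(7, 7)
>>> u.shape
()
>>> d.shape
(7, 7, 7, 7)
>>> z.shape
(13, 7)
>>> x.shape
(7, 7, 7, 7)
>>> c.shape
(7, 7, 7)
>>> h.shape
(7, 7)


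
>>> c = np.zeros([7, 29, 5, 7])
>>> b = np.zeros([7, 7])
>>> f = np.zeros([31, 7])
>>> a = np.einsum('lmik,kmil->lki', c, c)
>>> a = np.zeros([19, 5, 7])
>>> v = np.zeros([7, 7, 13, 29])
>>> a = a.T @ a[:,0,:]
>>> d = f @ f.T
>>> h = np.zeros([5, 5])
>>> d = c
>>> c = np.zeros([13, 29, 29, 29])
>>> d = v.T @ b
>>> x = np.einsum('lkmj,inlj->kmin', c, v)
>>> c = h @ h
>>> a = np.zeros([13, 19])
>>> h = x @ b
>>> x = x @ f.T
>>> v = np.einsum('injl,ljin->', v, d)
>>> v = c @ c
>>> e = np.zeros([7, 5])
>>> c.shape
(5, 5)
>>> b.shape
(7, 7)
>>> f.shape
(31, 7)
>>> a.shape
(13, 19)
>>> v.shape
(5, 5)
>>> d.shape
(29, 13, 7, 7)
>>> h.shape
(29, 29, 7, 7)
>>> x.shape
(29, 29, 7, 31)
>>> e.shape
(7, 5)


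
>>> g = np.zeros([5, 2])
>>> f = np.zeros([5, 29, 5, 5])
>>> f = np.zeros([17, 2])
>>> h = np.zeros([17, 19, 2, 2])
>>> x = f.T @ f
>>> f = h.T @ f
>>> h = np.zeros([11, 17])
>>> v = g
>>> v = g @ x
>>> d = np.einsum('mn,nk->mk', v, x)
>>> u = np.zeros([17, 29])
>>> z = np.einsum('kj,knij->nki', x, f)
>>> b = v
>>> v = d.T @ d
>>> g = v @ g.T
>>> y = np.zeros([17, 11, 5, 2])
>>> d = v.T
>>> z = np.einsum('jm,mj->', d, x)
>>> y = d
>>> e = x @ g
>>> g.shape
(2, 5)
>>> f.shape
(2, 2, 19, 2)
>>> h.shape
(11, 17)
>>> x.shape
(2, 2)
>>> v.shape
(2, 2)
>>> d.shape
(2, 2)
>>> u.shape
(17, 29)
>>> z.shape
()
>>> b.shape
(5, 2)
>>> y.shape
(2, 2)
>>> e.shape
(2, 5)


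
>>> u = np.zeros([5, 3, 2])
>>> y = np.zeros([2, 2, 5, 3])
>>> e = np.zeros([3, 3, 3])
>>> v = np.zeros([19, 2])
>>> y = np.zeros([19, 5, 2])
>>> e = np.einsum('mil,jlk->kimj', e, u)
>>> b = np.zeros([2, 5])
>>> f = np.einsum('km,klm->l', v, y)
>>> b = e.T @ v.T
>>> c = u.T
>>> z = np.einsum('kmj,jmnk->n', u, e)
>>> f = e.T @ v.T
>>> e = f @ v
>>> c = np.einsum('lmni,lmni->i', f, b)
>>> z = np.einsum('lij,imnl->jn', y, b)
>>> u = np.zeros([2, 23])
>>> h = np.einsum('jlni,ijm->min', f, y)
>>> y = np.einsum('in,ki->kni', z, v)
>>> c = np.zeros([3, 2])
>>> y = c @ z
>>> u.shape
(2, 23)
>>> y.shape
(3, 3)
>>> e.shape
(5, 3, 3, 2)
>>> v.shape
(19, 2)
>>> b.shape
(5, 3, 3, 19)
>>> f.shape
(5, 3, 3, 19)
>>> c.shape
(3, 2)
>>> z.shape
(2, 3)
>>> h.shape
(2, 19, 3)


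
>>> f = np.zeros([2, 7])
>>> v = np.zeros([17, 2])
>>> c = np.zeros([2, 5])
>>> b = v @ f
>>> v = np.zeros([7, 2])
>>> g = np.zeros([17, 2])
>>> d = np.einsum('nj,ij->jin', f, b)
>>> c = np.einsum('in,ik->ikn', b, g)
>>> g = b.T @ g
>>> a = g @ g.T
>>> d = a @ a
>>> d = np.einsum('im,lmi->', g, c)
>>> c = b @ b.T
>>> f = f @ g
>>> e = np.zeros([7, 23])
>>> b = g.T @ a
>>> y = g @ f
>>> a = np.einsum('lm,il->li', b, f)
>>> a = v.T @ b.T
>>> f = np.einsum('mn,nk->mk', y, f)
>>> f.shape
(7, 2)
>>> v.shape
(7, 2)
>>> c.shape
(17, 17)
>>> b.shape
(2, 7)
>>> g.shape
(7, 2)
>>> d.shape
()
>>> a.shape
(2, 2)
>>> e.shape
(7, 23)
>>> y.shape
(7, 2)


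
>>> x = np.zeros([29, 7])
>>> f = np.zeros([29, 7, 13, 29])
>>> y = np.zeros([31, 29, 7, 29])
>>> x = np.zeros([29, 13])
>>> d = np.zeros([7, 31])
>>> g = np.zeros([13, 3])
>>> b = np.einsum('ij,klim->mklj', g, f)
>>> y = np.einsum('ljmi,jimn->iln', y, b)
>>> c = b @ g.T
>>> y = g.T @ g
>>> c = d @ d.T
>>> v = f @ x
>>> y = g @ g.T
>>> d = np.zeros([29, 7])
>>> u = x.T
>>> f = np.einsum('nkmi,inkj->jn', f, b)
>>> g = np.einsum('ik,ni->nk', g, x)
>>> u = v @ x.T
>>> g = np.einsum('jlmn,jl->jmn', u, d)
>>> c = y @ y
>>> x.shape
(29, 13)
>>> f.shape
(3, 29)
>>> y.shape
(13, 13)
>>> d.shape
(29, 7)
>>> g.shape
(29, 13, 29)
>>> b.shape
(29, 29, 7, 3)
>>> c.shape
(13, 13)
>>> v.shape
(29, 7, 13, 13)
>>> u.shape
(29, 7, 13, 29)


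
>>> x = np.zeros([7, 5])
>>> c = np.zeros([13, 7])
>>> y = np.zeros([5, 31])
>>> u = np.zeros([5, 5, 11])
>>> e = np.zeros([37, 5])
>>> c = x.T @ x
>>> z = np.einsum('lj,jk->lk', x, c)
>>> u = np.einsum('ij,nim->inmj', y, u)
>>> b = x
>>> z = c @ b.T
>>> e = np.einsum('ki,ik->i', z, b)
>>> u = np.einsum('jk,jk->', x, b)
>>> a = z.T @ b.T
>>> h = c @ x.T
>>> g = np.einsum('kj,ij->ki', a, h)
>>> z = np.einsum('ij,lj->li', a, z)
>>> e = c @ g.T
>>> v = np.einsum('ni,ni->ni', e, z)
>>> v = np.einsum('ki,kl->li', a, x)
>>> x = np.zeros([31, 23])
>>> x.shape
(31, 23)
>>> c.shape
(5, 5)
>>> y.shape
(5, 31)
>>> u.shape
()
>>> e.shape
(5, 7)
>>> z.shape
(5, 7)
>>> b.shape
(7, 5)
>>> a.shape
(7, 7)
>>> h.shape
(5, 7)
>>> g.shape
(7, 5)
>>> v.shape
(5, 7)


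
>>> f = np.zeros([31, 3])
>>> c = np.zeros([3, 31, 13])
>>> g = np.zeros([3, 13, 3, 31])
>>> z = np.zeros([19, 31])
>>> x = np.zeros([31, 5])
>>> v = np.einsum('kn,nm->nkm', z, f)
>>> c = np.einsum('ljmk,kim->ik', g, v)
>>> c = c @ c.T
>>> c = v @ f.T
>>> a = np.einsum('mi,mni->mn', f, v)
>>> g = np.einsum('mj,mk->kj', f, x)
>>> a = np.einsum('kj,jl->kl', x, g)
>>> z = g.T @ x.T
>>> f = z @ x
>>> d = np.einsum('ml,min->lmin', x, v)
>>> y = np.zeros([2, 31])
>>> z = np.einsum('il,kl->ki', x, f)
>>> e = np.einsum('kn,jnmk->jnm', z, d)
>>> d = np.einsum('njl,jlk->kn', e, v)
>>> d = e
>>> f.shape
(3, 5)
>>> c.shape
(31, 19, 31)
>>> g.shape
(5, 3)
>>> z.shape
(3, 31)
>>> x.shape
(31, 5)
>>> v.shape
(31, 19, 3)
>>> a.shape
(31, 3)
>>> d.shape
(5, 31, 19)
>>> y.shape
(2, 31)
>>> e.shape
(5, 31, 19)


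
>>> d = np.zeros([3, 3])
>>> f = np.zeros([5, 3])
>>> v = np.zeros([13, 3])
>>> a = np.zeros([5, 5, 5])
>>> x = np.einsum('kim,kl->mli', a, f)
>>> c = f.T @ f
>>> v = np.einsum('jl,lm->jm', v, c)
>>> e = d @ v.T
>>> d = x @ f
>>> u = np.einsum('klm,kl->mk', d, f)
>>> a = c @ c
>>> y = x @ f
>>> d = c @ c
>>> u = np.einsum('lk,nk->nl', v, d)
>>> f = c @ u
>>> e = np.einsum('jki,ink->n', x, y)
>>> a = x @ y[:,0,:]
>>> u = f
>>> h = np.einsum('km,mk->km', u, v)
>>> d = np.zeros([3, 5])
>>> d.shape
(3, 5)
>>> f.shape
(3, 13)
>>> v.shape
(13, 3)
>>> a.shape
(5, 3, 3)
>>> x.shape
(5, 3, 5)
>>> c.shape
(3, 3)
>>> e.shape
(3,)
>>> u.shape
(3, 13)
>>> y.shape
(5, 3, 3)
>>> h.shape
(3, 13)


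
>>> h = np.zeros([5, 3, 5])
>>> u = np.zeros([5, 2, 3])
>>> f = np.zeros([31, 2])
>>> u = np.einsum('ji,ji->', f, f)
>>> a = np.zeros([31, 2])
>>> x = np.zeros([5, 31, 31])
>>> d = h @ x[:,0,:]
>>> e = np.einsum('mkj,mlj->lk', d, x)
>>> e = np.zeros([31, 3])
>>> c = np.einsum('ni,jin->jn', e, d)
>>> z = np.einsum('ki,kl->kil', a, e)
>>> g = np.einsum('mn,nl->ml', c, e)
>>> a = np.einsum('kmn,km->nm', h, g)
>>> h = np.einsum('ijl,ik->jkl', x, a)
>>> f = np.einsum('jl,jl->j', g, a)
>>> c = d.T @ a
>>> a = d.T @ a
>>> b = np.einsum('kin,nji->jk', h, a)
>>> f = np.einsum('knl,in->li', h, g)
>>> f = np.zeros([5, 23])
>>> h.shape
(31, 3, 31)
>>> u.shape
()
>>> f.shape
(5, 23)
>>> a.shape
(31, 3, 3)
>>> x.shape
(5, 31, 31)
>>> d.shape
(5, 3, 31)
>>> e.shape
(31, 3)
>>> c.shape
(31, 3, 3)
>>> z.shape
(31, 2, 3)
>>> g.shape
(5, 3)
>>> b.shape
(3, 31)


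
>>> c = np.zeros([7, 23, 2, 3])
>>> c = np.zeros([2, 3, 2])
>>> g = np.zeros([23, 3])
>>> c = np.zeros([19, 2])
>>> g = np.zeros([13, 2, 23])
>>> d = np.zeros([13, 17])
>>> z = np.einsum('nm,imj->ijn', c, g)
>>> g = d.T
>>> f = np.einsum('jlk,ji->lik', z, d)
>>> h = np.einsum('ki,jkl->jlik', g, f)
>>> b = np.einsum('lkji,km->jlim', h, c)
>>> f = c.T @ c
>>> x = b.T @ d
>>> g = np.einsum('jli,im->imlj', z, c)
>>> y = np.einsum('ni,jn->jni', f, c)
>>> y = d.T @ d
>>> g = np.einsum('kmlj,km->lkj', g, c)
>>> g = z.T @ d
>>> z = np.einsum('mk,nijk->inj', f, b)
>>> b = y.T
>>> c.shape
(19, 2)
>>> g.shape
(19, 23, 17)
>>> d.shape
(13, 17)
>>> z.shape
(23, 13, 17)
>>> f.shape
(2, 2)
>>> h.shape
(23, 19, 13, 17)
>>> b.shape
(17, 17)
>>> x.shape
(2, 17, 23, 17)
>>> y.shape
(17, 17)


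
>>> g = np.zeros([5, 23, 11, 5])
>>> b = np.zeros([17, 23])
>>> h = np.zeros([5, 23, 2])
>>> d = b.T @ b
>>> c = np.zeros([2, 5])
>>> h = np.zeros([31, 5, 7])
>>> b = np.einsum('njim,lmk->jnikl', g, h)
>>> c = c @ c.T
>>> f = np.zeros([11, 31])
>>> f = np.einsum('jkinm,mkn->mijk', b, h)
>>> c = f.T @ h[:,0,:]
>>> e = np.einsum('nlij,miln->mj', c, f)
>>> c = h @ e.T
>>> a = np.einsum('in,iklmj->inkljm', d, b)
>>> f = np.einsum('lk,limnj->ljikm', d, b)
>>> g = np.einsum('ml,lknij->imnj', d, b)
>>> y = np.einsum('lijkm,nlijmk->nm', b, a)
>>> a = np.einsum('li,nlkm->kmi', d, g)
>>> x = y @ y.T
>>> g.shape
(7, 23, 11, 31)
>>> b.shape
(23, 5, 11, 7, 31)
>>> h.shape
(31, 5, 7)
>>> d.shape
(23, 23)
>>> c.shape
(31, 5, 31)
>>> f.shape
(23, 31, 5, 23, 11)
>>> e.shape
(31, 7)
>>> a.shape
(11, 31, 23)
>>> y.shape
(23, 31)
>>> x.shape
(23, 23)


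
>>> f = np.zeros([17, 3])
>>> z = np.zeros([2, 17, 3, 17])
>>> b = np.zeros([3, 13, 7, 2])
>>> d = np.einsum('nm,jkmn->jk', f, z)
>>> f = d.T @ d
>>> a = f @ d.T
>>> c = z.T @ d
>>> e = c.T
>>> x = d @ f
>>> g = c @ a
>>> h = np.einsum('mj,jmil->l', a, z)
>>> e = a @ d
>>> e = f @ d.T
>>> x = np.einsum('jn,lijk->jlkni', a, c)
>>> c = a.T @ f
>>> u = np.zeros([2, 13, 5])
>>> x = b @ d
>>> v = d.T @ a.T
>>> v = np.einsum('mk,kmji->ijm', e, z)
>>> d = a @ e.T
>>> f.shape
(17, 17)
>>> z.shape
(2, 17, 3, 17)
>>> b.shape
(3, 13, 7, 2)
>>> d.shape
(17, 17)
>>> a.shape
(17, 2)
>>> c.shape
(2, 17)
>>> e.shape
(17, 2)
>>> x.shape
(3, 13, 7, 17)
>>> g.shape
(17, 3, 17, 2)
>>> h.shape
(17,)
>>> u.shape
(2, 13, 5)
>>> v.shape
(17, 3, 17)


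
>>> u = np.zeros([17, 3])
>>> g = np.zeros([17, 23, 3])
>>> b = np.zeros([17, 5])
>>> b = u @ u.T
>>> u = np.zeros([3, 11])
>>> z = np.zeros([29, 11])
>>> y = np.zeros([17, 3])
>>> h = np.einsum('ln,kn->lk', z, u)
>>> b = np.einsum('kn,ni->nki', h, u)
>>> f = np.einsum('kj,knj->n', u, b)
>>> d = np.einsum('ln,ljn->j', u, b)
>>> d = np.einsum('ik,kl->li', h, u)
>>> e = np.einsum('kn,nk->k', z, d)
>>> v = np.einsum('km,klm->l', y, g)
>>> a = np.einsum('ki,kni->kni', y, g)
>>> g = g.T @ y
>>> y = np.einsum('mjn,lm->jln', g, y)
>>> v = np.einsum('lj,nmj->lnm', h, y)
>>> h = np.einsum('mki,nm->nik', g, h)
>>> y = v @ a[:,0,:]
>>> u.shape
(3, 11)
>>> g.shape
(3, 23, 3)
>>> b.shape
(3, 29, 11)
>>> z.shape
(29, 11)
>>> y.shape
(29, 23, 3)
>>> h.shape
(29, 3, 23)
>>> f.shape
(29,)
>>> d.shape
(11, 29)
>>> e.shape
(29,)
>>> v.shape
(29, 23, 17)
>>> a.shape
(17, 23, 3)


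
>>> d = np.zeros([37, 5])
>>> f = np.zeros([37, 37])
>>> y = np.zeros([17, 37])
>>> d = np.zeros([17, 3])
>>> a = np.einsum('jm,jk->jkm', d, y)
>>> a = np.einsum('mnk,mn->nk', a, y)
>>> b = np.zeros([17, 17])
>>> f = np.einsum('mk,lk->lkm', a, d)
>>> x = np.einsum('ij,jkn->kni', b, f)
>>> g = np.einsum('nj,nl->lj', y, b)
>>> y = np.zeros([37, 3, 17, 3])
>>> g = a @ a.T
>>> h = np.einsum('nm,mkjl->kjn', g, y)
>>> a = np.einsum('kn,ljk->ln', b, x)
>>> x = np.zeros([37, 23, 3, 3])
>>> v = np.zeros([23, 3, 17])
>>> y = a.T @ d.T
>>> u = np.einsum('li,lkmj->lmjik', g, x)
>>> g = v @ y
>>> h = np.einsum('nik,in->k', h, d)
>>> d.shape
(17, 3)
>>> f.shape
(17, 3, 37)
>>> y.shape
(17, 17)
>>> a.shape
(3, 17)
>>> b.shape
(17, 17)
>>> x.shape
(37, 23, 3, 3)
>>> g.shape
(23, 3, 17)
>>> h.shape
(37,)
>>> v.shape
(23, 3, 17)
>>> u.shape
(37, 3, 3, 37, 23)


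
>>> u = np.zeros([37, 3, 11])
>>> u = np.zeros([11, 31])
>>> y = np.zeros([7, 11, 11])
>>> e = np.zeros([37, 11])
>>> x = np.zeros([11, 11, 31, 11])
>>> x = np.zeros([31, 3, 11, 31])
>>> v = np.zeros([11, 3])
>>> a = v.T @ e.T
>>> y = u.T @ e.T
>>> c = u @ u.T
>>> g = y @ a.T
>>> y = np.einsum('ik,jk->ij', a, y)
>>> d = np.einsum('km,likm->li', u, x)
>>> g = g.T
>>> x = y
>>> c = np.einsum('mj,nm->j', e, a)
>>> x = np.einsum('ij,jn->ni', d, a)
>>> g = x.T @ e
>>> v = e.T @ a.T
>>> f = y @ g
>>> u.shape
(11, 31)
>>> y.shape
(3, 31)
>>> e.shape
(37, 11)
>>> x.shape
(37, 31)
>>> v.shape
(11, 3)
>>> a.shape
(3, 37)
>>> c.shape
(11,)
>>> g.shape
(31, 11)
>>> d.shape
(31, 3)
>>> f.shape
(3, 11)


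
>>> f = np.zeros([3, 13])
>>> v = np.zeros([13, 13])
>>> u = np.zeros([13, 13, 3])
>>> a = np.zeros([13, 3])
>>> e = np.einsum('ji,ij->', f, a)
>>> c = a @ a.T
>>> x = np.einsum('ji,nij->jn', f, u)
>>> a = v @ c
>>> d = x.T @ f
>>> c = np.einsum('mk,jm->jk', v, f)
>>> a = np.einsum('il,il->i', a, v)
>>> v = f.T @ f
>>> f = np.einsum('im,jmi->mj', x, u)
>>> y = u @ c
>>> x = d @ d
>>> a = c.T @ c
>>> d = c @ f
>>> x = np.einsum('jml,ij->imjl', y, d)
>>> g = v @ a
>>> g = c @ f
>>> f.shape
(13, 13)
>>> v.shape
(13, 13)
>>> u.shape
(13, 13, 3)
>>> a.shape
(13, 13)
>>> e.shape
()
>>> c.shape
(3, 13)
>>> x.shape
(3, 13, 13, 13)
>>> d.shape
(3, 13)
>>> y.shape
(13, 13, 13)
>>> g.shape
(3, 13)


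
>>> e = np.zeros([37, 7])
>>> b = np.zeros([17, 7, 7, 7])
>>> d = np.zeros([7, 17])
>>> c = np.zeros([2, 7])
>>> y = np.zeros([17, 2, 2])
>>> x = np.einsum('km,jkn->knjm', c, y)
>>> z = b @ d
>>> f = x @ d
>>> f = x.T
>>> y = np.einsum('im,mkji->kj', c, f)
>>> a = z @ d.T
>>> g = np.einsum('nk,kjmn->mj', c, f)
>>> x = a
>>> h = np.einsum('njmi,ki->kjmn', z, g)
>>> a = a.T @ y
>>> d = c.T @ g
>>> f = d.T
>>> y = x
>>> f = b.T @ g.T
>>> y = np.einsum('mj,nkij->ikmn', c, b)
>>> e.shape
(37, 7)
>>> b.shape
(17, 7, 7, 7)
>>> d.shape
(7, 17)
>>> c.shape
(2, 7)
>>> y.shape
(7, 7, 2, 17)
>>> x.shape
(17, 7, 7, 7)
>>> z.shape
(17, 7, 7, 17)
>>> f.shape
(7, 7, 7, 2)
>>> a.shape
(7, 7, 7, 2)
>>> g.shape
(2, 17)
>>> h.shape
(2, 7, 7, 17)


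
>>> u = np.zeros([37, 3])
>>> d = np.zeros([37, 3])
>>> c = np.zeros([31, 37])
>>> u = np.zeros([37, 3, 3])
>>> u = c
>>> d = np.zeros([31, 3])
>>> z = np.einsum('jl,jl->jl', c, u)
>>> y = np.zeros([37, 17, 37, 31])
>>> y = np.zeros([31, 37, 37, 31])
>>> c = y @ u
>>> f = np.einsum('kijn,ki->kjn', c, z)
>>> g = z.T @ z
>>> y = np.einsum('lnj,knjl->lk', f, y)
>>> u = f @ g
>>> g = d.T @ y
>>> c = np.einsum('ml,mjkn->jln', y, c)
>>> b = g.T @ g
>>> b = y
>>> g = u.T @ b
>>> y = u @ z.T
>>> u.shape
(31, 37, 37)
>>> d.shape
(31, 3)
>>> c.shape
(37, 31, 37)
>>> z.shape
(31, 37)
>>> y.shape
(31, 37, 31)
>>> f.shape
(31, 37, 37)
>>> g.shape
(37, 37, 31)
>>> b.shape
(31, 31)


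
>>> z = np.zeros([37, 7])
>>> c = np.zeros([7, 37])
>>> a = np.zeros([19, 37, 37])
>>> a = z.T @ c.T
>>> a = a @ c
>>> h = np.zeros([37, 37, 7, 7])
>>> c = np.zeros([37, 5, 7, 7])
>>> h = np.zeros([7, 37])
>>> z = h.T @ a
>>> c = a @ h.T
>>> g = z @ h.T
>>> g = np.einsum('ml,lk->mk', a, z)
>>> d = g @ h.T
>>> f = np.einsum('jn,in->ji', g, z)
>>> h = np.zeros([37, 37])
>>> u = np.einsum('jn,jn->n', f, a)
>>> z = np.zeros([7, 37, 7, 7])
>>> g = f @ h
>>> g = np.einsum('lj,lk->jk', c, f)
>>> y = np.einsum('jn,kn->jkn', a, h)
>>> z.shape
(7, 37, 7, 7)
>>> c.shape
(7, 7)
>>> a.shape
(7, 37)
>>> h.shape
(37, 37)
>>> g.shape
(7, 37)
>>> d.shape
(7, 7)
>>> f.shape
(7, 37)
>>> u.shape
(37,)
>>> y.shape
(7, 37, 37)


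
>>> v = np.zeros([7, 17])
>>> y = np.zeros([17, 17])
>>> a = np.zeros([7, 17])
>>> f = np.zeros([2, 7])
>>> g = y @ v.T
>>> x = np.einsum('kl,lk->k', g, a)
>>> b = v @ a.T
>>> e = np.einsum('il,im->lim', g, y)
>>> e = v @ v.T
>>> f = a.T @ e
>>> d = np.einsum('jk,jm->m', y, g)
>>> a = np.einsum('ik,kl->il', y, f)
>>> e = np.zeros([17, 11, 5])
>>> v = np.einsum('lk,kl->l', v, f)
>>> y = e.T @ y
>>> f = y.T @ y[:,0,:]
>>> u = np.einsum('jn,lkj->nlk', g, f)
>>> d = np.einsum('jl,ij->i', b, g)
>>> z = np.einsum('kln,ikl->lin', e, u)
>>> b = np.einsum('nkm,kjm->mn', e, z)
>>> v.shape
(7,)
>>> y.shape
(5, 11, 17)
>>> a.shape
(17, 7)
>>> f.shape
(17, 11, 17)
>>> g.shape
(17, 7)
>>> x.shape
(17,)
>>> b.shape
(5, 17)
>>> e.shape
(17, 11, 5)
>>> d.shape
(17,)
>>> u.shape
(7, 17, 11)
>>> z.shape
(11, 7, 5)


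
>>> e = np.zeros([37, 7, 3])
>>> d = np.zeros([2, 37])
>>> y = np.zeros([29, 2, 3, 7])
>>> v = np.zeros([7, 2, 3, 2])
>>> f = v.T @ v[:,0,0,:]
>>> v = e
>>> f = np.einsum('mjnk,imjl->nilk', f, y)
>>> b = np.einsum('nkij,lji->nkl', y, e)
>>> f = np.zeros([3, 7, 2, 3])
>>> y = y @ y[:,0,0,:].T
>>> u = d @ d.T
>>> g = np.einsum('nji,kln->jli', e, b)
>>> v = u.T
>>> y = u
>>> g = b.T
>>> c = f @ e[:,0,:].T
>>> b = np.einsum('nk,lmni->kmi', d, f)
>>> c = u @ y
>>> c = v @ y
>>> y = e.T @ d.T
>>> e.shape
(37, 7, 3)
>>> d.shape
(2, 37)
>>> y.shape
(3, 7, 2)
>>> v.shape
(2, 2)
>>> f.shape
(3, 7, 2, 3)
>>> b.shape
(37, 7, 3)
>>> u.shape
(2, 2)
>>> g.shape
(37, 2, 29)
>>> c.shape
(2, 2)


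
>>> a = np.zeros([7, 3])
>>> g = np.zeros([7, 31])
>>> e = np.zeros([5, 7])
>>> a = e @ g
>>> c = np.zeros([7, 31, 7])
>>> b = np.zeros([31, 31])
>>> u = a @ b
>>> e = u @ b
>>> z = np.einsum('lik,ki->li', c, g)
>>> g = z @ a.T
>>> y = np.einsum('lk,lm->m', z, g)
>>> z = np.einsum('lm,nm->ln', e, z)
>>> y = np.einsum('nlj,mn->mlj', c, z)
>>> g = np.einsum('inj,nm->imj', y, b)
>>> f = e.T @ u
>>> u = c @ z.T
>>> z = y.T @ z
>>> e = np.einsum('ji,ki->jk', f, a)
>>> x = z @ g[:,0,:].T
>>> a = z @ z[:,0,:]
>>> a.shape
(7, 31, 7)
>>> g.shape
(5, 31, 7)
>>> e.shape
(31, 5)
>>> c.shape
(7, 31, 7)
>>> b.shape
(31, 31)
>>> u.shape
(7, 31, 5)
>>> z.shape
(7, 31, 7)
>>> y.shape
(5, 31, 7)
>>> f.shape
(31, 31)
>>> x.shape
(7, 31, 5)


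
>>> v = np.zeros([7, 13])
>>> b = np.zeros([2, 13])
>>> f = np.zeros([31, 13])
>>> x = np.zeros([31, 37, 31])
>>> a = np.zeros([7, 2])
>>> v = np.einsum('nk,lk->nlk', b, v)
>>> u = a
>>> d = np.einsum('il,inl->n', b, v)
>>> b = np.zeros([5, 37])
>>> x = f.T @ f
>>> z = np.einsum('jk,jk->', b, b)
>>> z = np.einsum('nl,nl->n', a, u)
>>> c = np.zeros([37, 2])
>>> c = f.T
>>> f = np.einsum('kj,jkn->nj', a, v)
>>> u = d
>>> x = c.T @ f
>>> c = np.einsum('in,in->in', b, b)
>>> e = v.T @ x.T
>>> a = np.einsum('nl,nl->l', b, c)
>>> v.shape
(2, 7, 13)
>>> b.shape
(5, 37)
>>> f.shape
(13, 2)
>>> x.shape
(31, 2)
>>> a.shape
(37,)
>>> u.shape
(7,)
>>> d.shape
(7,)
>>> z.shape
(7,)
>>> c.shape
(5, 37)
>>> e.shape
(13, 7, 31)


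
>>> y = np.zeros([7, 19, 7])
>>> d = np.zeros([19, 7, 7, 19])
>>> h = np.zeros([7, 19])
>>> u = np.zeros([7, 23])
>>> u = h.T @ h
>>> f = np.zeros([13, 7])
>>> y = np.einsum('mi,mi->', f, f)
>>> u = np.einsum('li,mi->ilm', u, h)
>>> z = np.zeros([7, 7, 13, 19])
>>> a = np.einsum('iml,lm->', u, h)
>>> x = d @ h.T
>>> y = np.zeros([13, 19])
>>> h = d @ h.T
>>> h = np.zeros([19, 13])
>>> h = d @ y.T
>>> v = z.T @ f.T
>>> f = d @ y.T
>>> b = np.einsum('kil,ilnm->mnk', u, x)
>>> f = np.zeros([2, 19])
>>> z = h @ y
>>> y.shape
(13, 19)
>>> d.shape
(19, 7, 7, 19)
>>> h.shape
(19, 7, 7, 13)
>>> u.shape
(19, 19, 7)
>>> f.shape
(2, 19)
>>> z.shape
(19, 7, 7, 19)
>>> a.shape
()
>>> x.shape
(19, 7, 7, 7)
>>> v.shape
(19, 13, 7, 13)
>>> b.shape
(7, 7, 19)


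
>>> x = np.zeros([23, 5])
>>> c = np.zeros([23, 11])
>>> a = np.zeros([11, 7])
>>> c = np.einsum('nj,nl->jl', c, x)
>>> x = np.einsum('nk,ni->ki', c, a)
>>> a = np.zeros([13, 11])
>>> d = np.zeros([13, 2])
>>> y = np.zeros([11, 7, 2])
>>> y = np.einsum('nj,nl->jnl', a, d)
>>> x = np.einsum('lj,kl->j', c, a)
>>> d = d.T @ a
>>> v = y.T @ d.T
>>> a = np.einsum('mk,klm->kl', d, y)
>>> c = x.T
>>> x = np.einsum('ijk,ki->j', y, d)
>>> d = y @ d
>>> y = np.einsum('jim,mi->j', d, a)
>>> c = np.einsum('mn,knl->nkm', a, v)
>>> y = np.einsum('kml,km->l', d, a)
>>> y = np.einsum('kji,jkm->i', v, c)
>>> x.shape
(13,)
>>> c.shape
(13, 2, 11)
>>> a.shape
(11, 13)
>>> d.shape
(11, 13, 11)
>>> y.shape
(2,)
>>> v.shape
(2, 13, 2)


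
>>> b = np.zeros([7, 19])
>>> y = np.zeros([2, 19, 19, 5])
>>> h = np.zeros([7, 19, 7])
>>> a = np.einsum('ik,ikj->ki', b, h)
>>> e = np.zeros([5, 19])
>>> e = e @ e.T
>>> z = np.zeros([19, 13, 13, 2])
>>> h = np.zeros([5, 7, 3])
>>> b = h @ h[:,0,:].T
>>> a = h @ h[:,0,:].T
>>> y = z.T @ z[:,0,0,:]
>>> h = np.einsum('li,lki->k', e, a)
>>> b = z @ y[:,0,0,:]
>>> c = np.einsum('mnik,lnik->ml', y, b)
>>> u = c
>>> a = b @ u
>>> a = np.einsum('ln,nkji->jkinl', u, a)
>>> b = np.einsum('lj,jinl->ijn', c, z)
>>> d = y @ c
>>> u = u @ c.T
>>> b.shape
(13, 19, 13)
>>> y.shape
(2, 13, 13, 2)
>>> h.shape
(7,)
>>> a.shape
(13, 13, 19, 19, 2)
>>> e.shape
(5, 5)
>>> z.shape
(19, 13, 13, 2)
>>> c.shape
(2, 19)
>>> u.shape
(2, 2)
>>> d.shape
(2, 13, 13, 19)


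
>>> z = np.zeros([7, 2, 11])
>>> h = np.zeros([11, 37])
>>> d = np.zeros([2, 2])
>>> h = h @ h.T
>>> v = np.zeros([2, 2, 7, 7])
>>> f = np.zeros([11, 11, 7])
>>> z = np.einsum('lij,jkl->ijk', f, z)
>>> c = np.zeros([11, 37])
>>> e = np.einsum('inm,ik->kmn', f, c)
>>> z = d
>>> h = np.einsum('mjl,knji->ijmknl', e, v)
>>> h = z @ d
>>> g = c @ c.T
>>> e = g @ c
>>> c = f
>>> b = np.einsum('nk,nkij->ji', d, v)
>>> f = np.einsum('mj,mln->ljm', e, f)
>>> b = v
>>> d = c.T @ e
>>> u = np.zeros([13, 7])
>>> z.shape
(2, 2)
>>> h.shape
(2, 2)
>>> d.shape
(7, 11, 37)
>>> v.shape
(2, 2, 7, 7)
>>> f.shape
(11, 37, 11)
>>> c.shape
(11, 11, 7)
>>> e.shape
(11, 37)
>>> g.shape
(11, 11)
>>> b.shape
(2, 2, 7, 7)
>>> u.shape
(13, 7)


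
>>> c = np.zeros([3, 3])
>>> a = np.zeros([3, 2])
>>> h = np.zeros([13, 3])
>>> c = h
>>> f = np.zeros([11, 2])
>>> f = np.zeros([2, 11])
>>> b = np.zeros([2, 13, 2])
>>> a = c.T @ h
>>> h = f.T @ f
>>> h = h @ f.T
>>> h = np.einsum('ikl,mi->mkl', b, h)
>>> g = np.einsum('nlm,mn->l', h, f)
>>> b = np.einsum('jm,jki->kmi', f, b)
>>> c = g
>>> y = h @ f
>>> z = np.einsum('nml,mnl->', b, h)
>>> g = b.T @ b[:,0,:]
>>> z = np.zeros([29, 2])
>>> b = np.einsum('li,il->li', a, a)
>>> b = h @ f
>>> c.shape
(13,)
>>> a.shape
(3, 3)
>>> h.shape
(11, 13, 2)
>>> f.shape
(2, 11)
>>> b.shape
(11, 13, 11)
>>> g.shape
(2, 11, 2)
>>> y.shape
(11, 13, 11)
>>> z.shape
(29, 2)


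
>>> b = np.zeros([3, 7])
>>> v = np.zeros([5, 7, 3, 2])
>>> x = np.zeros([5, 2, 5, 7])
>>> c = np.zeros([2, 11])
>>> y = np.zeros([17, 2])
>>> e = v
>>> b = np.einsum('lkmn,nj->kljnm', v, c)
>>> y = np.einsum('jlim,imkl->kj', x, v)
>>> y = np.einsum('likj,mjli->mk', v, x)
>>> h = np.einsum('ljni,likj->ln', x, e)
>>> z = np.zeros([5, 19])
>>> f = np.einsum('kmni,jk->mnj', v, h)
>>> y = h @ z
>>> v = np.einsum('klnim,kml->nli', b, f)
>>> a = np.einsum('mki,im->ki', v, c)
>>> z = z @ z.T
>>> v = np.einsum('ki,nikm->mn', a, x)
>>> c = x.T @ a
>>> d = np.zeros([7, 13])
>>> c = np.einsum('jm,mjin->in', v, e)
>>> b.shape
(7, 5, 11, 2, 3)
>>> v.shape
(7, 5)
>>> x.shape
(5, 2, 5, 7)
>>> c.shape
(3, 2)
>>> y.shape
(5, 19)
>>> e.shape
(5, 7, 3, 2)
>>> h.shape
(5, 5)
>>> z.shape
(5, 5)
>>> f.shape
(7, 3, 5)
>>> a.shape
(5, 2)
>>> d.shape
(7, 13)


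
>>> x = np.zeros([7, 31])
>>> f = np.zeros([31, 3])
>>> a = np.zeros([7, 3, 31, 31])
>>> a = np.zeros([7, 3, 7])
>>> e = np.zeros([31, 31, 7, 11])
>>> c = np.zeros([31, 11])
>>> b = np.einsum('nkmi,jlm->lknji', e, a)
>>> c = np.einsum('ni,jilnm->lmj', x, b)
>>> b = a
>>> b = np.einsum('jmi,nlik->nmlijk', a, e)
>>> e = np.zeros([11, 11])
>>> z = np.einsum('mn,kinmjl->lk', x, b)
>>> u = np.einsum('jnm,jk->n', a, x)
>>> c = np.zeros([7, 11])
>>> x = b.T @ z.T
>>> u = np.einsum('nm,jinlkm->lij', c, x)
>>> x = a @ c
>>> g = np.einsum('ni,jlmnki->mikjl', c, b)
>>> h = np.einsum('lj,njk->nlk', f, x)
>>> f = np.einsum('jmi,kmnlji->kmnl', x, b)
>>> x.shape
(7, 3, 11)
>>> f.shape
(31, 3, 31, 7)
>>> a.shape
(7, 3, 7)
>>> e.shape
(11, 11)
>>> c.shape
(7, 11)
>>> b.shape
(31, 3, 31, 7, 7, 11)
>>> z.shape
(11, 31)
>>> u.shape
(31, 7, 11)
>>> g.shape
(31, 11, 7, 31, 3)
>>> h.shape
(7, 31, 11)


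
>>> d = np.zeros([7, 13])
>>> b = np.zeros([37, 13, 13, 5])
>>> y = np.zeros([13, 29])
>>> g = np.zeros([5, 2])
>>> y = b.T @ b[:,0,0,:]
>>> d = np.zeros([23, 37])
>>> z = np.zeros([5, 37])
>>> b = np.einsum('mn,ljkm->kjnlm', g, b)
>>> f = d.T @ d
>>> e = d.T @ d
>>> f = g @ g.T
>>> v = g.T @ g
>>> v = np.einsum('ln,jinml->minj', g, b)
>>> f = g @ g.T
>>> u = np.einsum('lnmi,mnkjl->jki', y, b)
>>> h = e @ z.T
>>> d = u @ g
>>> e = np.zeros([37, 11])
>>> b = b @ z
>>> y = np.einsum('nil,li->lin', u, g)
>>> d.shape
(37, 2, 2)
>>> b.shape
(13, 13, 2, 37, 37)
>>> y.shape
(5, 2, 37)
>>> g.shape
(5, 2)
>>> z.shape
(5, 37)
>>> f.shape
(5, 5)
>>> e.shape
(37, 11)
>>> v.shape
(37, 13, 2, 13)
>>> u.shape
(37, 2, 5)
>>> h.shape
(37, 5)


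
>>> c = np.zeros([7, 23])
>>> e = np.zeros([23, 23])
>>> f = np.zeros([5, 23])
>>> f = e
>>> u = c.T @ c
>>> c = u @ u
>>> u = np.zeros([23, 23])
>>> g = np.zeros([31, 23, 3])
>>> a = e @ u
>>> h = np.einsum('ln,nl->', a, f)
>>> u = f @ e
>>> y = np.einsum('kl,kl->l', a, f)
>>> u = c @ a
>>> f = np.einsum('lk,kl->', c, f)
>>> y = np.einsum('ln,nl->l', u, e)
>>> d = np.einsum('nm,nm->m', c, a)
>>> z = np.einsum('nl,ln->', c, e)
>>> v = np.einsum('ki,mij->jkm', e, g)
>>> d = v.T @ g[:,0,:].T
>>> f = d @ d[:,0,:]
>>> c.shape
(23, 23)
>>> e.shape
(23, 23)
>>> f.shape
(31, 23, 31)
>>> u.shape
(23, 23)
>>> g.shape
(31, 23, 3)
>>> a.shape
(23, 23)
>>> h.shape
()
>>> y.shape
(23,)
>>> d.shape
(31, 23, 31)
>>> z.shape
()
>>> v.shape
(3, 23, 31)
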